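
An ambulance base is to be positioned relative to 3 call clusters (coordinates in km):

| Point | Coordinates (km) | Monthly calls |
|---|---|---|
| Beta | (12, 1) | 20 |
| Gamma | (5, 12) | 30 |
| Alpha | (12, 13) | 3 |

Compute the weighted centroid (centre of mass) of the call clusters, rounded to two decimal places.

The minimiser of Σwᵢ‖p−pᵢ‖² is the weighted centroid p* = (Σwᵢpᵢ)/(Σwᵢ).
Σwᵢ = 53.
Σwᵢxᵢ = 20·12 + 30·5 + 3·12 = 426.
Σwᵢyᵢ = 20·1 + 30·12 + 3·13 = 419.
x* = 426/53 = 8.04, y* = 419/53 = 7.91.

(8.04, 7.91)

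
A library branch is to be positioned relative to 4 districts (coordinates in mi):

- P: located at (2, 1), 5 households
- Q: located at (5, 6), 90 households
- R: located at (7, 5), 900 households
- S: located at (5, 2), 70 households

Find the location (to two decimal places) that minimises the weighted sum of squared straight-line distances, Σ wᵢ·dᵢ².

(6.68, 4.87)

The minimiser of Σwᵢ‖p−pᵢ‖² is the weighted centroid p* = (Σwᵢpᵢ)/(Σwᵢ).
Σwᵢ = 1065.
Σwᵢxᵢ = 5·2 + 90·5 + 900·7 + 70·5 = 7110.
Σwᵢyᵢ = 5·1 + 90·6 + 900·5 + 70·2 = 5185.
x* = 7110/1065 = 6.68, y* = 5185/1065 = 4.87.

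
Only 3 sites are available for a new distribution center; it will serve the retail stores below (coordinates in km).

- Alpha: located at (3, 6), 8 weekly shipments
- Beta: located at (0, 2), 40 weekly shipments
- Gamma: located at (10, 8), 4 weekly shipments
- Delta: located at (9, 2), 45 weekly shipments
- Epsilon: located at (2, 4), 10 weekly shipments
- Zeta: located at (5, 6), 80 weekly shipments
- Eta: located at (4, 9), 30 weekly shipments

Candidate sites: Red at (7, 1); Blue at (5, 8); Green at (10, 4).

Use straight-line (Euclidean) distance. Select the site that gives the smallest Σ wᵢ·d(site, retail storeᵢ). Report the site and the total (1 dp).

Total weighted distance at each candidate:
  Red (7, 1): total = 1210.6
  Blue (5, 8): total = 932.0
  Green (10, 4): total = 1327.9
Minimum is at Blue with total 932.0 km.

Blue, total 932.0 km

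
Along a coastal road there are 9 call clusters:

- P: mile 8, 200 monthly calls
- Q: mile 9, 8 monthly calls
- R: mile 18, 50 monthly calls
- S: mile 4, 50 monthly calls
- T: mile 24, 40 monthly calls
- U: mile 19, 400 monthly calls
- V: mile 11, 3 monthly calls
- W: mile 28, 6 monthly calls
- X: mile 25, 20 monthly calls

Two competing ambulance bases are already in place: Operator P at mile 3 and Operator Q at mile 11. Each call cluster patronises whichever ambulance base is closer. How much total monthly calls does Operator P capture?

The indifferent point is the midpoint (3+11)/2 = 7; call clusters left of it (closer to Operator P at 3) go to Operator P, those right go to Operator Q.
  S at 4 (w=50) → Operator P
  P at 8 (w=200) → Operator Q
  Q at 9 (w=8) → Operator Q
  V at 11 (w=3) → Operator Q
  R at 18 (w=50) → Operator Q
  U at 19 (w=400) → Operator Q
  T at 24 (w=40) → Operator Q
  X at 25 (w=20) → Operator Q
  W at 28 (w=6) → Operator Q
Operator P captures 50; Operator Q captures 727.

50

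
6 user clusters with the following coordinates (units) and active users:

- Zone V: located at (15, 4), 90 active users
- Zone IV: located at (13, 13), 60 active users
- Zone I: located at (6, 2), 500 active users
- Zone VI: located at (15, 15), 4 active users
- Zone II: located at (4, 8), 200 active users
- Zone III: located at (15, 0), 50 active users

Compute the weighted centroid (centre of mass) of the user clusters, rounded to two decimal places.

The minimiser of Σwᵢ‖p−pᵢ‖² is the weighted centroid p* = (Σwᵢpᵢ)/(Σwᵢ).
Σwᵢ = 904.
Σwᵢxᵢ = 90·15 + 60·13 + 500·6 + 4·15 + 200·4 + 50·15 = 6740.
Σwᵢyᵢ = 90·4 + 60·13 + 500·2 + 4·15 + 200·8 + 50·0 = 3800.
x* = 6740/904 = 7.46, y* = 3800/904 = 4.20.

(7.46, 4.20)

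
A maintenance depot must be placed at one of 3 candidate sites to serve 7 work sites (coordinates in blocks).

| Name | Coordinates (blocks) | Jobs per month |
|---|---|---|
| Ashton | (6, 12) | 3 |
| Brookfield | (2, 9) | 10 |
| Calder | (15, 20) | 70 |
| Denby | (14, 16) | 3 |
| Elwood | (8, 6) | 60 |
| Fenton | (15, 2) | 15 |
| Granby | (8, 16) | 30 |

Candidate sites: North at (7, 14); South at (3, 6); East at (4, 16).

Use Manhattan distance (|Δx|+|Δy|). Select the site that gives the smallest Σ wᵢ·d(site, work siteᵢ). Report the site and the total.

Total weighted distance at each candidate:
  North (7, 14): total = 2046
  South (3, 6): total = 2940
  East (4, 16): total = 2523
Minimum is at North with total 2046 blocks.

North, total 2046 blocks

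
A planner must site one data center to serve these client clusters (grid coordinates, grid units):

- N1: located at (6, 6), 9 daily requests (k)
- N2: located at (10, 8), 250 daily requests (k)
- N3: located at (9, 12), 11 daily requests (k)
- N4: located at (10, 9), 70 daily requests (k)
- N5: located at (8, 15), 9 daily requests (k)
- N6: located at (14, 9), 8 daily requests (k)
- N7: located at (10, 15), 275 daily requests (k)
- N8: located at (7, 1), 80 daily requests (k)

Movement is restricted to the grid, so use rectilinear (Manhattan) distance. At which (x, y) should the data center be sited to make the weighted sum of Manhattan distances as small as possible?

Manhattan distance separates: Σwᵢ(|x−xᵢ|+|y−yᵢ|) = Σwᵢ|x−xᵢ| + Σwᵢ|y−yᵢ|, so x and y are optimised independently as 1-D weighted medians.
Total weight W = 712; half = 356.
x-coordinate, sorted with cumulative weight:
  x=6 (N1, w=9) cum 9
  x=7 (N8, w=80) cum 89
  x=8 (N5, w=9) cum 98
  x=9 (N3, w=11) cum 109
  x=10 (N2, w=250) cum 359  ← median
  x=10 (N4, w=70) cum 429
  x=10 (N7, w=275) cum 704
  x=14 (N6, w=8) cum 712
⇒ x* = 10
y-coordinate, sorted with cumulative weight:
  y=1 (N8, w=80) cum 80
  y=6 (N1, w=9) cum 89
  y=8 (N2, w=250) cum 339
  y=9 (N4, w=70) cum 409  ← median
  y=9 (N6, w=8) cum 417
  y=12 (N3, w=11) cum 428
  y=15 (N5, w=9) cum 437
  y=15 (N7, w=275) cum 712
⇒ y* = 9

(10, 9)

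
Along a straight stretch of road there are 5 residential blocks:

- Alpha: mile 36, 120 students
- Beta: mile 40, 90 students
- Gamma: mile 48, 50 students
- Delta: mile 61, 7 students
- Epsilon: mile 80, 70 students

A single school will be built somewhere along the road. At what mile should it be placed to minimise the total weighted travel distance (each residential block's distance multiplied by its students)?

For a sum of weighted absolute distances on a line, the optimum is the weighted median (not the mean). Total weight W = 337; half-weight = 168.5.
Sort by position and accumulate weight:
  mile 36 (Alpha, w=120) → cum 120
  mile 40 (Beta, w=90) → cum 210  ≥ 168.5 → median here
  mile 48 (Gamma, w=50) → cum 260
  mile 61 (Delta, w=7) → cum 267
  mile 80 (Epsilon, w=70) → cum 337
Optimal location: mile 40.

x = 40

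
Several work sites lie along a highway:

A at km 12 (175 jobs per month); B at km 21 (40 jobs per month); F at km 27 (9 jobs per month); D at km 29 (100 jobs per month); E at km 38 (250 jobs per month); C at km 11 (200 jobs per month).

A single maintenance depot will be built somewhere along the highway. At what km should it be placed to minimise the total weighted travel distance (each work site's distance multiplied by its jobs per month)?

x = 21

For a sum of weighted absolute distances on a line, the optimum is the weighted median (not the mean). Total weight W = 774; half-weight = 387.
Sort by position and accumulate weight:
  km 11 (C, w=200) → cum 200
  km 12 (A, w=175) → cum 375
  km 21 (B, w=40) → cum 415  ≥ 387 → median here
  km 27 (F, w=9) → cum 424
  km 29 (D, w=100) → cum 524
  km 38 (E, w=250) → cum 774
Optimal location: km 21.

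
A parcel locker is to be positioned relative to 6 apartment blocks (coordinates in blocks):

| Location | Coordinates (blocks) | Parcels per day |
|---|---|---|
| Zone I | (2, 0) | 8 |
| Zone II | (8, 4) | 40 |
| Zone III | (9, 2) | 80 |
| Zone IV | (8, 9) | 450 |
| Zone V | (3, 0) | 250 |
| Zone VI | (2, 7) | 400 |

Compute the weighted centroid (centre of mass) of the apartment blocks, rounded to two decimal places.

(5.05, 5.84)

The minimiser of Σwᵢ‖p−pᵢ‖² is the weighted centroid p* = (Σwᵢpᵢ)/(Σwᵢ).
Σwᵢ = 1228.
Σwᵢxᵢ = 8·2 + 40·8 + 80·9 + 450·8 + 250·3 + 400·2 = 6206.
Σwᵢyᵢ = 8·0 + 40·4 + 80·2 + 450·9 + 250·0 + 400·7 = 7170.
x* = 6206/1228 = 5.05, y* = 7170/1228 = 5.84.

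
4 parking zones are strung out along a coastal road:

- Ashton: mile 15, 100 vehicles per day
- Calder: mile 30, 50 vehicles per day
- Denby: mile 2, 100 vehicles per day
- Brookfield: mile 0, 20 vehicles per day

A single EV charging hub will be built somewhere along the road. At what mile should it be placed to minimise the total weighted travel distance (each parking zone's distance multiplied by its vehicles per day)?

For a sum of weighted absolute distances on a line, the optimum is the weighted median (not the mean). Total weight W = 270; half-weight = 135.
Sort by position and accumulate weight:
  mile 0 (Brookfield, w=20) → cum 20
  mile 2 (Denby, w=100) → cum 120
  mile 15 (Ashton, w=100) → cum 220  ≥ 135 → median here
  mile 30 (Calder, w=50) → cum 270
Optimal location: mile 15.

x = 15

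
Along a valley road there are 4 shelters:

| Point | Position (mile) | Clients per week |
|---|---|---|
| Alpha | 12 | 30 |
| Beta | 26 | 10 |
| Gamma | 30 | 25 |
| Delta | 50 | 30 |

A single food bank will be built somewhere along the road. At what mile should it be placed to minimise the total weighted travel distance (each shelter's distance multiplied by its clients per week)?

x = 30

For a sum of weighted absolute distances on a line, the optimum is the weighted median (not the mean). Total weight W = 95; half-weight = 47.5.
Sort by position and accumulate weight:
  mile 12 (Alpha, w=30) → cum 30
  mile 26 (Beta, w=10) → cum 40
  mile 30 (Gamma, w=25) → cum 65  ≥ 47.5 → median here
  mile 50 (Delta, w=30) → cum 95
Optimal location: mile 30.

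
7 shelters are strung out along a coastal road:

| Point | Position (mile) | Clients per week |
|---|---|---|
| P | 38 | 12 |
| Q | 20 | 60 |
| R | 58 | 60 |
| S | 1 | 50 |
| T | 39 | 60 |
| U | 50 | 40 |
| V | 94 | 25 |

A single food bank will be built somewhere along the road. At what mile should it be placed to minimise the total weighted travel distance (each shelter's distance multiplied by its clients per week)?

x = 39

For a sum of weighted absolute distances on a line, the optimum is the weighted median (not the mean). Total weight W = 307; half-weight = 153.5.
Sort by position and accumulate weight:
  mile 1 (S, w=50) → cum 50
  mile 20 (Q, w=60) → cum 110
  mile 38 (P, w=12) → cum 122
  mile 39 (T, w=60) → cum 182  ≥ 153.5 → median here
  mile 50 (U, w=40) → cum 222
  mile 58 (R, w=60) → cum 282
  mile 94 (V, w=25) → cum 307
Optimal location: mile 39.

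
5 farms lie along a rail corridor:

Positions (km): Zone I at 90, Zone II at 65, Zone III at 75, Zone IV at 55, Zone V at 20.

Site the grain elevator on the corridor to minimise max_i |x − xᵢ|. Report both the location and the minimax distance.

location 55, max distance 35

The 1-center on a line is the midpoint of the two extreme points: leftmost at 20, rightmost at 90.
Optimal location = (20 + 90)/2 = 55; maximum distance = (90 − 20)/2 = 35.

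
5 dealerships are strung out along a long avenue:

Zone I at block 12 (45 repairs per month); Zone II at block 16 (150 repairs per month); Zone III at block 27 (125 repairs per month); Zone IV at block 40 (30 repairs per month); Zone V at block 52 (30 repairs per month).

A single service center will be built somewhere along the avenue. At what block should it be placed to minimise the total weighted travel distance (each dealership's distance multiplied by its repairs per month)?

x = 16

For a sum of weighted absolute distances on a line, the optimum is the weighted median (not the mean). Total weight W = 380; half-weight = 190.
Sort by position and accumulate weight:
  block 12 (Zone I, w=45) → cum 45
  block 16 (Zone II, w=150) → cum 195  ≥ 190 → median here
  block 27 (Zone III, w=125) → cum 320
  block 40 (Zone IV, w=30) → cum 350
  block 52 (Zone V, w=30) → cum 380
Optimal location: block 16.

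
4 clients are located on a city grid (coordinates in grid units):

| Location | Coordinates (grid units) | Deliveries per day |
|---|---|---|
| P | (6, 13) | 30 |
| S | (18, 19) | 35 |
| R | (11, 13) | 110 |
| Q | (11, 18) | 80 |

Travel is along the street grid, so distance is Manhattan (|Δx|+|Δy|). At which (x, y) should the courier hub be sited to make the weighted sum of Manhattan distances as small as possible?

Manhattan distance separates: Σwᵢ(|x−xᵢ|+|y−yᵢ|) = Σwᵢ|x−xᵢ| + Σwᵢ|y−yᵢ|, so x and y are optimised independently as 1-D weighted medians.
Total weight W = 255; half = 127.5.
x-coordinate, sorted with cumulative weight:
  x=6 (P, w=30) cum 30
  x=11 (R, w=110) cum 140  ← median
  x=11 (Q, w=80) cum 220
  x=18 (S, w=35) cum 255
⇒ x* = 11
y-coordinate, sorted with cumulative weight:
  y=13 (P, w=30) cum 30
  y=13 (R, w=110) cum 140  ← median
  y=18 (Q, w=80) cum 220
  y=19 (S, w=35) cum 255
⇒ y* = 13

(11, 13)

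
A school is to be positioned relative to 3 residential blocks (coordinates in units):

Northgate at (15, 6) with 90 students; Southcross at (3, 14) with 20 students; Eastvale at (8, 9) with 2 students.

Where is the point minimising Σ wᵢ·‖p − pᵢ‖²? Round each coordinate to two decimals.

The minimiser of Σwᵢ‖p−pᵢ‖² is the weighted centroid p* = (Σwᵢpᵢ)/(Σwᵢ).
Σwᵢ = 112.
Σwᵢxᵢ = 90·15 + 20·3 + 2·8 = 1426.
Σwᵢyᵢ = 90·6 + 20·14 + 2·9 = 838.
x* = 1426/112 = 12.73, y* = 838/112 = 7.48.

(12.73, 7.48)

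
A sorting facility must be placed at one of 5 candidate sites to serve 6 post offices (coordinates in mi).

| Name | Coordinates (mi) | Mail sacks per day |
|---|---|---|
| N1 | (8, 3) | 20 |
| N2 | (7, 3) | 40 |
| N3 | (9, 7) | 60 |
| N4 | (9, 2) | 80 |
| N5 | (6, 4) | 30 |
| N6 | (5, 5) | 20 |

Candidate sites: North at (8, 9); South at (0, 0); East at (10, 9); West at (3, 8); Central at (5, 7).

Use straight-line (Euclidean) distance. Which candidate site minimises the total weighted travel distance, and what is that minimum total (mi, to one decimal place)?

Central, total 1166.0 mi

Total weighted distance at each candidate:
  North (8, 9): total = 1324.7
  South (0, 0): total = 2254.9
  East (10, 9): total = 1414.8
  West (3, 8): total = 1663.4
  Central (5, 7): total = 1166.0
Minimum is at Central with total 1166.0 mi.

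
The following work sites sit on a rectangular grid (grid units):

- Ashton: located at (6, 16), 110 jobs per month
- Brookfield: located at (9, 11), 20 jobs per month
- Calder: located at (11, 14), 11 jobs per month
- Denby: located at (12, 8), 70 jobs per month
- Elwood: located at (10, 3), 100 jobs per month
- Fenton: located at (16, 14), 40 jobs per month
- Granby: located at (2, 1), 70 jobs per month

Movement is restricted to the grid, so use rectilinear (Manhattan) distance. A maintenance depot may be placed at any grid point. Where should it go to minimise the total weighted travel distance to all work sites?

Manhattan distance separates: Σwᵢ(|x−xᵢ|+|y−yᵢ|) = Σwᵢ|x−xᵢ| + Σwᵢ|y−yᵢ|, so x and y are optimised independently as 1-D weighted medians.
Total weight W = 421; half = 210.5.
x-coordinate, sorted with cumulative weight:
  x=2 (Granby, w=70) cum 70
  x=6 (Ashton, w=110) cum 180
  x=9 (Brookfield, w=20) cum 200
  x=10 (Elwood, w=100) cum 300  ← median
  x=11 (Calder, w=11) cum 311
  x=12 (Denby, w=70) cum 381
  x=16 (Fenton, w=40) cum 421
⇒ x* = 10
y-coordinate, sorted with cumulative weight:
  y=1 (Granby, w=70) cum 70
  y=3 (Elwood, w=100) cum 170
  y=8 (Denby, w=70) cum 240  ← median
  y=11 (Brookfield, w=20) cum 260
  y=14 (Calder, w=11) cum 271
  y=14 (Fenton, w=40) cum 311
  y=16 (Ashton, w=110) cum 421
⇒ y* = 8

(10, 8)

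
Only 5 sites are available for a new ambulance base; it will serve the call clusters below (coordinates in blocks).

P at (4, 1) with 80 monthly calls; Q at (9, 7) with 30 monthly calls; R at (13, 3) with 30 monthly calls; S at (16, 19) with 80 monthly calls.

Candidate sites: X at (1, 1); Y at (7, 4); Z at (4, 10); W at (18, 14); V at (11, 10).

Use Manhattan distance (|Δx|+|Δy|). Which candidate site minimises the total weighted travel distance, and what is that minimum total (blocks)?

Y, total 2760 blocks

Total weighted distance at each candidate:
  X (1, 1): total = 3720
  Y (7, 4): total = 2760
  Z (4, 10): total = 3120
  W (18, 14): total = 3680
  V (11, 10): total = 2820
Minimum is at Y with total 2760 blocks.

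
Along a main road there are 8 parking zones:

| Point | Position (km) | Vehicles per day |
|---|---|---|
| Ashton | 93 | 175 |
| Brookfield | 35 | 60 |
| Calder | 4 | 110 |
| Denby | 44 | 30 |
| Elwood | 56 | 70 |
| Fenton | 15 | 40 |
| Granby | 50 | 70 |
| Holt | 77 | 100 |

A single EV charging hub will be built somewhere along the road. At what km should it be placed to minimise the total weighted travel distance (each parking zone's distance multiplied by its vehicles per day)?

x = 56

For a sum of weighted absolute distances on a line, the optimum is the weighted median (not the mean). Total weight W = 655; half-weight = 327.5.
Sort by position and accumulate weight:
  km 4 (Calder, w=110) → cum 110
  km 15 (Fenton, w=40) → cum 150
  km 35 (Brookfield, w=60) → cum 210
  km 44 (Denby, w=30) → cum 240
  km 50 (Granby, w=70) → cum 310
  km 56 (Elwood, w=70) → cum 380  ≥ 327.5 → median here
  km 77 (Holt, w=100) → cum 480
  km 93 (Ashton, w=175) → cum 655
Optimal location: km 56.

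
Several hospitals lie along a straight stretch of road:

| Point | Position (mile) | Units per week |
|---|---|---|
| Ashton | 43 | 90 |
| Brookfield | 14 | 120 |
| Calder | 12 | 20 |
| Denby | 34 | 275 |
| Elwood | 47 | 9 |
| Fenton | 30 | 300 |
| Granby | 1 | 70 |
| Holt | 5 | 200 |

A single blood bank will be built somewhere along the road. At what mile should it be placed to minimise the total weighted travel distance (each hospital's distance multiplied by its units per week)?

x = 30

For a sum of weighted absolute distances on a line, the optimum is the weighted median (not the mean). Total weight W = 1084; half-weight = 542.
Sort by position and accumulate weight:
  mile 1 (Granby, w=70) → cum 70
  mile 5 (Holt, w=200) → cum 270
  mile 12 (Calder, w=20) → cum 290
  mile 14 (Brookfield, w=120) → cum 410
  mile 30 (Fenton, w=300) → cum 710  ≥ 542 → median here
  mile 34 (Denby, w=275) → cum 985
  mile 43 (Ashton, w=90) → cum 1075
  mile 47 (Elwood, w=9) → cum 1084
Optimal location: mile 30.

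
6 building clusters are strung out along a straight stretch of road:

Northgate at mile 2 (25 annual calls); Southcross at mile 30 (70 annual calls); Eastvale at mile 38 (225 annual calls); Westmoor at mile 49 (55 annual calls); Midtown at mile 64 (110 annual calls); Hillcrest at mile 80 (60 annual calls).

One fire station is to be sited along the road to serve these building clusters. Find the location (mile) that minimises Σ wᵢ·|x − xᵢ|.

x = 38

For a sum of weighted absolute distances on a line, the optimum is the weighted median (not the mean). Total weight W = 545; half-weight = 272.5.
Sort by position and accumulate weight:
  mile 2 (Northgate, w=25) → cum 25
  mile 30 (Southcross, w=70) → cum 95
  mile 38 (Eastvale, w=225) → cum 320  ≥ 272.5 → median here
  mile 49 (Westmoor, w=55) → cum 375
  mile 64 (Midtown, w=110) → cum 485
  mile 80 (Hillcrest, w=60) → cum 545
Optimal location: mile 38.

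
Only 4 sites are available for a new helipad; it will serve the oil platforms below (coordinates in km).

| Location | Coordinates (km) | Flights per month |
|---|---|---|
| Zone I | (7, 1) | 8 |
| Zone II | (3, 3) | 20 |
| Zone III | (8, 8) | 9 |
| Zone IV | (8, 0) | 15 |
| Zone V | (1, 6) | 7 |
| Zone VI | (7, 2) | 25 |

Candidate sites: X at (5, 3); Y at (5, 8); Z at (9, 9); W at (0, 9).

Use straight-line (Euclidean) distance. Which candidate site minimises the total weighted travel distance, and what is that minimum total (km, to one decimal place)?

X, total 269.6 km

Total weighted distance at each candidate:
  X (5, 3): total = 269.6
  Y (5, 8): total = 510.5
  Z (9, 9): total = 626.0
  W (0, 9): total = 742.0
Minimum is at X with total 269.6 km.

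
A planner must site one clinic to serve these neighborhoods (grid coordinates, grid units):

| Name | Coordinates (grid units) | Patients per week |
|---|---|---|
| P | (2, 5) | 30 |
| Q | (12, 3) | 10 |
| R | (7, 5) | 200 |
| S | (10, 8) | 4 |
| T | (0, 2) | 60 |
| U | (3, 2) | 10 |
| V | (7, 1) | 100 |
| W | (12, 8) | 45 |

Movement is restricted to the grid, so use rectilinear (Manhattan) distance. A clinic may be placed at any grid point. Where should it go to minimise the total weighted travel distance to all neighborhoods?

Manhattan distance separates: Σwᵢ(|x−xᵢ|+|y−yᵢ|) = Σwᵢ|x−xᵢ| + Σwᵢ|y−yᵢ|, so x and y are optimised independently as 1-D weighted medians.
Total weight W = 459; half = 229.5.
x-coordinate, sorted with cumulative weight:
  x=0 (T, w=60) cum 60
  x=2 (P, w=30) cum 90
  x=3 (U, w=10) cum 100
  x=7 (R, w=200) cum 300  ← median
  x=7 (V, w=100) cum 400
  x=10 (S, w=4) cum 404
  x=12 (Q, w=10) cum 414
  x=12 (W, w=45) cum 459
⇒ x* = 7
y-coordinate, sorted with cumulative weight:
  y=1 (V, w=100) cum 100
  y=2 (T, w=60) cum 160
  y=2 (U, w=10) cum 170
  y=3 (Q, w=10) cum 180
  y=5 (P, w=30) cum 210
  y=5 (R, w=200) cum 410  ← median
  y=8 (S, w=4) cum 414
  y=8 (W, w=45) cum 459
⇒ y* = 5

(7, 5)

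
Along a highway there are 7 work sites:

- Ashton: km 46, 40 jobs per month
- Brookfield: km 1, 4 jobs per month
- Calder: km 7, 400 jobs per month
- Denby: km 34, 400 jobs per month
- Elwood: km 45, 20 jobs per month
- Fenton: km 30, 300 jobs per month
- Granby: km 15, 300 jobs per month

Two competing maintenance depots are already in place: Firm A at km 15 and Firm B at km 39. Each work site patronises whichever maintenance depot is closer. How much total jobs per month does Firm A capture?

704

The indifferent point is the midpoint (15+39)/2 = 27; work sites left of it (closer to Firm A at 15) go to Firm A, those right go to Firm B.
  Brookfield at 1 (w=4) → Firm A
  Calder at 7 (w=400) → Firm A
  Granby at 15 (w=300) → Firm A
  Fenton at 30 (w=300) → Firm B
  Denby at 34 (w=400) → Firm B
  Elwood at 45 (w=20) → Firm B
  Ashton at 46 (w=40) → Firm B
Firm A captures 704; Firm B captures 760.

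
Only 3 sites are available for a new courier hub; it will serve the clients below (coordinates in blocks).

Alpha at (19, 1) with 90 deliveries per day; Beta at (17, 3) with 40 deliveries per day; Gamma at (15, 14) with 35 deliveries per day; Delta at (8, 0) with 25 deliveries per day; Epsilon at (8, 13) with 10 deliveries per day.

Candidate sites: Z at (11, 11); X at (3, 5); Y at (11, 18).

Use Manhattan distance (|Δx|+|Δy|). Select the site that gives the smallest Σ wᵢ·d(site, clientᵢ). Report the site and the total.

Total weighted distance at each candidate:
  Z (11, 11): total = 2825
  X (3, 5): total = 3555
  Y (11, 18): total = 3975
Minimum is at Z with total 2825 blocks.

Z, total 2825 blocks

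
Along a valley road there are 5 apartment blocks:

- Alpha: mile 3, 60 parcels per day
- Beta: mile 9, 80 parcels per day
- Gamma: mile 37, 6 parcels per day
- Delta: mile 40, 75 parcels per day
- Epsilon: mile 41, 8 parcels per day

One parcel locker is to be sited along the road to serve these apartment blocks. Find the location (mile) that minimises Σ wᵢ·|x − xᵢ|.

For a sum of weighted absolute distances on a line, the optimum is the weighted median (not the mean). Total weight W = 229; half-weight = 114.5.
Sort by position and accumulate weight:
  mile 3 (Alpha, w=60) → cum 60
  mile 9 (Beta, w=80) → cum 140  ≥ 114.5 → median here
  mile 37 (Gamma, w=6) → cum 146
  mile 40 (Delta, w=75) → cum 221
  mile 41 (Epsilon, w=8) → cum 229
Optimal location: mile 9.

x = 9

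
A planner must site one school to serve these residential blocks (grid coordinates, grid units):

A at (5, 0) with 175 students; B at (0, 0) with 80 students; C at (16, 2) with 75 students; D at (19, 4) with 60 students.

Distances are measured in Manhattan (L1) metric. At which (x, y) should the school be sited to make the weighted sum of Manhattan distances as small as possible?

(5, 0)

Manhattan distance separates: Σwᵢ(|x−xᵢ|+|y−yᵢ|) = Σwᵢ|x−xᵢ| + Σwᵢ|y−yᵢ|, so x and y are optimised independently as 1-D weighted medians.
Total weight W = 390; half = 195.
x-coordinate, sorted with cumulative weight:
  x=0 (B, w=80) cum 80
  x=5 (A, w=175) cum 255  ← median
  x=16 (C, w=75) cum 330
  x=19 (D, w=60) cum 390
⇒ x* = 5
y-coordinate, sorted with cumulative weight:
  y=0 (A, w=175) cum 175
  y=0 (B, w=80) cum 255  ← median
  y=2 (C, w=75) cum 330
  y=4 (D, w=60) cum 390
⇒ y* = 0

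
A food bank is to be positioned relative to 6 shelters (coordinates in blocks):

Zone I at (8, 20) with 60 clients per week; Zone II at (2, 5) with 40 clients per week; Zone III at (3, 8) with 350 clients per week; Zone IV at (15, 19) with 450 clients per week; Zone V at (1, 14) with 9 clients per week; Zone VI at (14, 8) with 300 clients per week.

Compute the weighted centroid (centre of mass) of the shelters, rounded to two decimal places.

(10.40, 12.64)

The minimiser of Σwᵢ‖p−pᵢ‖² is the weighted centroid p* = (Σwᵢpᵢ)/(Σwᵢ).
Σwᵢ = 1209.
Σwᵢxᵢ = 60·8 + 40·2 + 350·3 + 450·15 + 9·1 + 300·14 = 12569.
Σwᵢyᵢ = 60·20 + 40·5 + 350·8 + 450·19 + 9·14 + 300·8 = 15276.
x* = 12569/1209 = 10.40, y* = 15276/1209 = 12.64.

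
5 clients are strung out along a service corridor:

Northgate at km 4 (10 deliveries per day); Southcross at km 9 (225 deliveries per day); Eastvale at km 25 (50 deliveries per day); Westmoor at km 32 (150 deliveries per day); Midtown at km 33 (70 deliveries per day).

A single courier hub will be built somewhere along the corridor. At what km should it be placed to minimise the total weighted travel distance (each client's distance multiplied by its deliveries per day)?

For a sum of weighted absolute distances on a line, the optimum is the weighted median (not the mean). Total weight W = 505; half-weight = 252.5.
Sort by position and accumulate weight:
  km 4 (Northgate, w=10) → cum 10
  km 9 (Southcross, w=225) → cum 235
  km 25 (Eastvale, w=50) → cum 285  ≥ 252.5 → median here
  km 32 (Westmoor, w=150) → cum 435
  km 33 (Midtown, w=70) → cum 505
Optimal location: km 25.

x = 25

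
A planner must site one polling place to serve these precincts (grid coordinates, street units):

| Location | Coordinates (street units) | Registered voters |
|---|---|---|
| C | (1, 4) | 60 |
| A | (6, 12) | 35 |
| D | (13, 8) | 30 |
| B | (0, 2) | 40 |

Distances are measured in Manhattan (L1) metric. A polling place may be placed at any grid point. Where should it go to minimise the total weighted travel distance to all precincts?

Manhattan distance separates: Σwᵢ(|x−xᵢ|+|y−yᵢ|) = Σwᵢ|x−xᵢ| + Σwᵢ|y−yᵢ|, so x and y are optimised independently as 1-D weighted medians.
Total weight W = 165; half = 82.5.
x-coordinate, sorted with cumulative weight:
  x=0 (B, w=40) cum 40
  x=1 (C, w=60) cum 100  ← median
  x=6 (A, w=35) cum 135
  x=13 (D, w=30) cum 165
⇒ x* = 1
y-coordinate, sorted with cumulative weight:
  y=2 (B, w=40) cum 40
  y=4 (C, w=60) cum 100  ← median
  y=8 (D, w=30) cum 130
  y=12 (A, w=35) cum 165
⇒ y* = 4

(1, 4)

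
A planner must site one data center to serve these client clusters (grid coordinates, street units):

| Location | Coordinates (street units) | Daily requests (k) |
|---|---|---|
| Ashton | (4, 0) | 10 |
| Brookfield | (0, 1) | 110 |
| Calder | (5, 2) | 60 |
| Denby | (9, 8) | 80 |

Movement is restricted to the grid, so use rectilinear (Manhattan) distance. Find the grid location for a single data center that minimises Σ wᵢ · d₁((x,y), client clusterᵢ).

Manhattan distance separates: Σwᵢ(|x−xᵢ|+|y−yᵢ|) = Σwᵢ|x−xᵢ| + Σwᵢ|y−yᵢ|, so x and y are optimised independently as 1-D weighted medians.
Total weight W = 260; half = 130.
x-coordinate, sorted with cumulative weight:
  x=0 (Brookfield, w=110) cum 110
  x=4 (Ashton, w=10) cum 120
  x=5 (Calder, w=60) cum 180  ← median
  x=9 (Denby, w=80) cum 260
⇒ x* = 5
y-coordinate, sorted with cumulative weight:
  y=0 (Ashton, w=10) cum 10
  y=1 (Brookfield, w=110) cum 120
  y=2 (Calder, w=60) cum 180  ← median
  y=8 (Denby, w=80) cum 260
⇒ y* = 2

(5, 2)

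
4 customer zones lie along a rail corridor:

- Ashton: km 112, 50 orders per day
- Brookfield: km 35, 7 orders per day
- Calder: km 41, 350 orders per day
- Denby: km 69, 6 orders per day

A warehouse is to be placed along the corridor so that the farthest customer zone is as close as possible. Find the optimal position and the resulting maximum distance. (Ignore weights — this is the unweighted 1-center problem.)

The 1-center on a line is the midpoint of the two extreme points: leftmost at 35, rightmost at 112.
Optimal location = (35 + 112)/2 = 73.5; maximum distance = (112 − 35)/2 = 38.5.

location 73.5, max distance 38.5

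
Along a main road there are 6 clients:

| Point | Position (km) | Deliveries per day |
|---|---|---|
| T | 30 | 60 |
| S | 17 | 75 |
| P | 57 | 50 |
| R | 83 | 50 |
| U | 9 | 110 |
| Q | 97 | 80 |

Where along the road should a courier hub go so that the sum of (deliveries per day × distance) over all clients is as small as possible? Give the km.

x = 30

For a sum of weighted absolute distances on a line, the optimum is the weighted median (not the mean). Total weight W = 425; half-weight = 212.5.
Sort by position and accumulate weight:
  km 9 (U, w=110) → cum 110
  km 17 (S, w=75) → cum 185
  km 30 (T, w=60) → cum 245  ≥ 212.5 → median here
  km 57 (P, w=50) → cum 295
  km 83 (R, w=50) → cum 345
  km 97 (Q, w=80) → cum 425
Optimal location: km 30.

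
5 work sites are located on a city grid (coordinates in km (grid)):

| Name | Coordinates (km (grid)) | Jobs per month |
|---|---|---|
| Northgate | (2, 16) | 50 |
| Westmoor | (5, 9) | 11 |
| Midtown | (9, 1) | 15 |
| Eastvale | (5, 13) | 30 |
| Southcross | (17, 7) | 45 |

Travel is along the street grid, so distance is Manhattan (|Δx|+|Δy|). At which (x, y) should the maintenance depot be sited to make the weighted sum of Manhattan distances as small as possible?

(5, 13)

Manhattan distance separates: Σwᵢ(|x−xᵢ|+|y−yᵢ|) = Σwᵢ|x−xᵢ| + Σwᵢ|y−yᵢ|, so x and y are optimised independently as 1-D weighted medians.
Total weight W = 151; half = 75.5.
x-coordinate, sorted with cumulative weight:
  x=2 (Northgate, w=50) cum 50
  x=5 (Westmoor, w=11) cum 61
  x=5 (Eastvale, w=30) cum 91  ← median
  x=9 (Midtown, w=15) cum 106
  x=17 (Southcross, w=45) cum 151
⇒ x* = 5
y-coordinate, sorted with cumulative weight:
  y=1 (Midtown, w=15) cum 15
  y=7 (Southcross, w=45) cum 60
  y=9 (Westmoor, w=11) cum 71
  y=13 (Eastvale, w=30) cum 101  ← median
  y=16 (Northgate, w=50) cum 151
⇒ y* = 13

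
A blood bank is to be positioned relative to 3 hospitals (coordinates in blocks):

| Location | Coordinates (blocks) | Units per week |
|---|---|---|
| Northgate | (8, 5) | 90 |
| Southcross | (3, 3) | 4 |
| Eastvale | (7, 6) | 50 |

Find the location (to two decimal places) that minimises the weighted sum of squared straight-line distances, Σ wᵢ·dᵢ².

The minimiser of Σwᵢ‖p−pᵢ‖² is the weighted centroid p* = (Σwᵢpᵢ)/(Σwᵢ).
Σwᵢ = 144.
Σwᵢxᵢ = 90·8 + 4·3 + 50·7 = 1082.
Σwᵢyᵢ = 90·5 + 4·3 + 50·6 = 762.
x* = 1082/144 = 7.51, y* = 762/144 = 5.29.

(7.51, 5.29)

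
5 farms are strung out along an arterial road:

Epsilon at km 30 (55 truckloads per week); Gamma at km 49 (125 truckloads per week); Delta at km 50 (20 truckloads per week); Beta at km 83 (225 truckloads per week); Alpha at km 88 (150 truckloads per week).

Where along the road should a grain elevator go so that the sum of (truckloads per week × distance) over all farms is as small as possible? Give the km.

x = 83

For a sum of weighted absolute distances on a line, the optimum is the weighted median (not the mean). Total weight W = 575; half-weight = 287.5.
Sort by position and accumulate weight:
  km 30 (Epsilon, w=55) → cum 55
  km 49 (Gamma, w=125) → cum 180
  km 50 (Delta, w=20) → cum 200
  km 83 (Beta, w=225) → cum 425  ≥ 287.5 → median here
  km 88 (Alpha, w=150) → cum 575
Optimal location: km 83.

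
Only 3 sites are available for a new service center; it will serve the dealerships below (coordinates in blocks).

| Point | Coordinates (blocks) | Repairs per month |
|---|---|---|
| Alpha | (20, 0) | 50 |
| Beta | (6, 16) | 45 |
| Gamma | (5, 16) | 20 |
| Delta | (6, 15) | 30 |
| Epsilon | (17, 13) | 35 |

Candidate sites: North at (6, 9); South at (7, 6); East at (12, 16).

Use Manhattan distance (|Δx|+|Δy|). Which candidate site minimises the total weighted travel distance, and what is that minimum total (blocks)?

Total weighted distance at each candidate:
  North (6, 9): total = 2330
  South (7, 6): total = 2580
  East (12, 16): total = 2100
Minimum is at East with total 2100 blocks.

East, total 2100 blocks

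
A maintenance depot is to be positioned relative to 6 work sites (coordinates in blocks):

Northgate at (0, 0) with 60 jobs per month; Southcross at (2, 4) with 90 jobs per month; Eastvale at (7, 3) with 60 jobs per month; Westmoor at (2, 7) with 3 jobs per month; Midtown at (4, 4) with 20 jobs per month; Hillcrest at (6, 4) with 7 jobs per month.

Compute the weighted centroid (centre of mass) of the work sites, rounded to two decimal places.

The minimiser of Σwᵢ‖p−pᵢ‖² is the weighted centroid p* = (Σwᵢpᵢ)/(Σwᵢ).
Σwᵢ = 240.
Σwᵢxᵢ = 60·0 + 90·2 + 60·7 + 3·2 + 20·4 + 7·6 = 728.
Σwᵢyᵢ = 60·0 + 90·4 + 60·3 + 3·7 + 20·4 + 7·4 = 669.
x* = 728/240 = 3.03, y* = 669/240 = 2.79.

(3.03, 2.79)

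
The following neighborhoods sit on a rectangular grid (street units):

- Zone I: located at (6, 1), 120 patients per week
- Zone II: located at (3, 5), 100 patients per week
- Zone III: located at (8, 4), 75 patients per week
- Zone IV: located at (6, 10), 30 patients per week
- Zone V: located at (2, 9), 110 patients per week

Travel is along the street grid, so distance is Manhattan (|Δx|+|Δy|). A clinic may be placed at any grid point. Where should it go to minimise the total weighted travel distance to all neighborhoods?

Manhattan distance separates: Σwᵢ(|x−xᵢ|+|y−yᵢ|) = Σwᵢ|x−xᵢ| + Σwᵢ|y−yᵢ|, so x and y are optimised independently as 1-D weighted medians.
Total weight W = 435; half = 217.5.
x-coordinate, sorted with cumulative weight:
  x=2 (Zone V, w=110) cum 110
  x=3 (Zone II, w=100) cum 210
  x=6 (Zone I, w=120) cum 330  ← median
  x=6 (Zone IV, w=30) cum 360
  x=8 (Zone III, w=75) cum 435
⇒ x* = 6
y-coordinate, sorted with cumulative weight:
  y=1 (Zone I, w=120) cum 120
  y=4 (Zone III, w=75) cum 195
  y=5 (Zone II, w=100) cum 295  ← median
  y=9 (Zone V, w=110) cum 405
  y=10 (Zone IV, w=30) cum 435
⇒ y* = 5

(6, 5)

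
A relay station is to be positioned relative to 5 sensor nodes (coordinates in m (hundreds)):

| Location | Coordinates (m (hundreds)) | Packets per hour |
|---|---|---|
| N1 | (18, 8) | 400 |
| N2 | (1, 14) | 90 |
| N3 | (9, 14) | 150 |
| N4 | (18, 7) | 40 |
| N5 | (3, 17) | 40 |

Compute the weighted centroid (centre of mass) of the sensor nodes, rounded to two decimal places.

The minimiser of Σwᵢ‖p−pᵢ‖² is the weighted centroid p* = (Σwᵢpᵢ)/(Σwᵢ).
Σwᵢ = 720.
Σwᵢxᵢ = 400·18 + 90·1 + 150·9 + 40·18 + 40·3 = 9480.
Σwᵢyᵢ = 400·8 + 90·14 + 150·14 + 40·7 + 40·17 = 7520.
x* = 9480/720 = 13.17, y* = 7520/720 = 10.44.

(13.17, 10.44)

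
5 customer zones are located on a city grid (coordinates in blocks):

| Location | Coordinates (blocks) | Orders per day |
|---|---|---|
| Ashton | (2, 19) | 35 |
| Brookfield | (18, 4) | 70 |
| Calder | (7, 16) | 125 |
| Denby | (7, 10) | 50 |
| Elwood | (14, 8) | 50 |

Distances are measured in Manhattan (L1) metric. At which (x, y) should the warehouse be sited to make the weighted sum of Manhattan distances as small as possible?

Manhattan distance separates: Σwᵢ(|x−xᵢ|+|y−yᵢ|) = Σwᵢ|x−xᵢ| + Σwᵢ|y−yᵢ|, so x and y are optimised independently as 1-D weighted medians.
Total weight W = 330; half = 165.
x-coordinate, sorted with cumulative weight:
  x=2 (Ashton, w=35) cum 35
  x=7 (Calder, w=125) cum 160
  x=7 (Denby, w=50) cum 210  ← median
  x=14 (Elwood, w=50) cum 260
  x=18 (Brookfield, w=70) cum 330
⇒ x* = 7
y-coordinate, sorted with cumulative weight:
  y=4 (Brookfield, w=70) cum 70
  y=8 (Elwood, w=50) cum 120
  y=10 (Denby, w=50) cum 170  ← median
  y=16 (Calder, w=125) cum 295
  y=19 (Ashton, w=35) cum 330
⇒ y* = 10

(7, 10)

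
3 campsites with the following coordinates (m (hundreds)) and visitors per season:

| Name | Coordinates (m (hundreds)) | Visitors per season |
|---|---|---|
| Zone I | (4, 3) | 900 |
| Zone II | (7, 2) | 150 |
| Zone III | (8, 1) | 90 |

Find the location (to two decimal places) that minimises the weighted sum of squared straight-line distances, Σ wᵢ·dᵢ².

The minimiser of Σwᵢ‖p−pᵢ‖² is the weighted centroid p* = (Σwᵢpᵢ)/(Σwᵢ).
Σwᵢ = 1140.
Σwᵢxᵢ = 900·4 + 150·7 + 90·8 = 5370.
Σwᵢyᵢ = 900·3 + 150·2 + 90·1 = 3090.
x* = 5370/1140 = 4.71, y* = 3090/1140 = 2.71.

(4.71, 2.71)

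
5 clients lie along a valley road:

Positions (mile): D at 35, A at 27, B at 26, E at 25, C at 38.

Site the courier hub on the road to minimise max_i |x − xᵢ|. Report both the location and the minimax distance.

location 31.5, max distance 6.5

The 1-center on a line is the midpoint of the two extreme points: leftmost at 25, rightmost at 38.
Optimal location = (25 + 38)/2 = 31.5; maximum distance = (38 − 25)/2 = 6.5.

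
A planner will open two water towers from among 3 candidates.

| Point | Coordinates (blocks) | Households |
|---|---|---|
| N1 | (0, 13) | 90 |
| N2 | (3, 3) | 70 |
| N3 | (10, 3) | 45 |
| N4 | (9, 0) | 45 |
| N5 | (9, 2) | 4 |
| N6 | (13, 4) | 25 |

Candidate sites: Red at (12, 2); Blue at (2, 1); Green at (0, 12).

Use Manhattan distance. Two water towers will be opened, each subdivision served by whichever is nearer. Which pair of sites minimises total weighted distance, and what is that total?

Evaluate every pair (each demand assigned to the nearer of the two):
  {Red, Green}: total = 1237
  {Blue, Green}: total = 1492
  {Red, Blue}: total = 1917
Best pair: {Red, Green} with total 1237.

{Red, Green}, total 1237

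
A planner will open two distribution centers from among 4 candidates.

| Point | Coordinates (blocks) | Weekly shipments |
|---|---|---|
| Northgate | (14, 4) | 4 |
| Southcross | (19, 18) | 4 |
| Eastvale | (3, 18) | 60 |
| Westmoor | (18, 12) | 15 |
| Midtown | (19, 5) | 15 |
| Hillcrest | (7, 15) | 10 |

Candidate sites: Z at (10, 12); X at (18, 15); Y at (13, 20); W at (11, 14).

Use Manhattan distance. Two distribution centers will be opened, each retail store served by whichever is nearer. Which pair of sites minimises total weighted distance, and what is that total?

Evaluate every pair (each demand assigned to the nearer of the two):
  {X, W}: total = 1048
  {Z, X}: total = 1114
  {X, Y}: total = 1116
  {Z, Y}: total = 1220
  {Z, W}: total = 1226
  {Y, W}: total = 1244
Best pair: {X, W} with total 1048.

{X, W}, total 1048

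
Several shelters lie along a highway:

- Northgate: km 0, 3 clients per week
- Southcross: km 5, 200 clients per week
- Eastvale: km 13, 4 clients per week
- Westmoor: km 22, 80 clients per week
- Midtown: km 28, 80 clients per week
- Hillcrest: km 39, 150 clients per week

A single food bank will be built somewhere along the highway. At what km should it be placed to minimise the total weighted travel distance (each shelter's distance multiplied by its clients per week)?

For a sum of weighted absolute distances on a line, the optimum is the weighted median (not the mean). Total weight W = 517; half-weight = 258.5.
Sort by position and accumulate weight:
  km 0 (Northgate, w=3) → cum 3
  km 5 (Southcross, w=200) → cum 203
  km 13 (Eastvale, w=4) → cum 207
  km 22 (Westmoor, w=80) → cum 287  ≥ 258.5 → median here
  km 28 (Midtown, w=80) → cum 367
  km 39 (Hillcrest, w=150) → cum 517
Optimal location: km 22.

x = 22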